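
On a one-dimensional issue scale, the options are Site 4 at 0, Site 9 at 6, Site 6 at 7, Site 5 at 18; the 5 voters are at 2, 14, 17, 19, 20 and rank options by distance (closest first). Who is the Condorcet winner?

With single-peaked preferences on a line, the Condorcet winner is the candidate closest to the median voter.
The median voter (position 17) is closest to Site 5 at 18.
Check: Site 5 vs Site 4 — voters closer to Site 5: 4 of 5.

Site 5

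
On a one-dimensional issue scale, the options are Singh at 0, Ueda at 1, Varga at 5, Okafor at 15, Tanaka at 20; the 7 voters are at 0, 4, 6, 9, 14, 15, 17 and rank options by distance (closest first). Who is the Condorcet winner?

With single-peaked preferences on a line, the Condorcet winner is the candidate closest to the median voter.
The median voter (position 9) is closest to Varga at 5.
Check: Varga vs Singh — voters closer to Varga: 6 of 7.

Varga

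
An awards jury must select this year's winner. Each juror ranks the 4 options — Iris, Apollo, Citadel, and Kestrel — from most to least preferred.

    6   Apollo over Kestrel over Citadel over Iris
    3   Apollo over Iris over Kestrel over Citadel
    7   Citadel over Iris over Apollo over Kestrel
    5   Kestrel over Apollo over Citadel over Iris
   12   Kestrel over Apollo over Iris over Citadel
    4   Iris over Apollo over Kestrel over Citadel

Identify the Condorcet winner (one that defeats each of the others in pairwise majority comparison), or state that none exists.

Apollo

Head-to-head results (37 voters total):
Iris vs Apollo: Apollo wins 26–11.
Iris vs Citadel: Iris wins 19–18.
Iris vs Kestrel: Kestrel wins 23–14.
Apollo vs Citadel: Apollo wins 30–7.
Apollo vs Kestrel: Apollo wins 20–17.
Citadel vs Kestrel: Kestrel wins 30–7.
Apollo beats each rival — Iris (26–11), Citadel (30–7), Kestrel (20–17) — so Apollo is the Condorcet winner.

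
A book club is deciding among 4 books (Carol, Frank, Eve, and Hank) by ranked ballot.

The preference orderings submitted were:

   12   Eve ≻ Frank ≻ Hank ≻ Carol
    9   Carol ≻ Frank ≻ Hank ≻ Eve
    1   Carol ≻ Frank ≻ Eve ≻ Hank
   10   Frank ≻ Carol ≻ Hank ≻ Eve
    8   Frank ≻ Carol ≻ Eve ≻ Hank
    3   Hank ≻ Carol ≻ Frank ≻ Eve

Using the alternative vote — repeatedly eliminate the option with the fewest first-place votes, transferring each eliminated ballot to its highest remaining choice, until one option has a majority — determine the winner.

Round 1: Frank 18, Eve 12, Carol 10, Hank 3. Hank has the fewest and is eliminated.
Round 2: Frank 18, Carol 13, Eve 12. Eve has the fewest and is eliminated.
Round 3: Frank 30, Carol 13. Frank has a majority.

Frank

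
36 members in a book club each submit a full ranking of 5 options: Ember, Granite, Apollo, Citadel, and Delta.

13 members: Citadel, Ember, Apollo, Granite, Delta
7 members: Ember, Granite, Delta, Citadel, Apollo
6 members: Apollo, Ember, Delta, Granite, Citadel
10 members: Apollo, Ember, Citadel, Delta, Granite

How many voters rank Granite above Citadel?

13

Ballots ranking Granite above Citadel: 7+6 = 13.
Ballots ranking Citadel above Granite: 13+10 = 23.
So 13 of 36 voters prefer Granite to Citadel.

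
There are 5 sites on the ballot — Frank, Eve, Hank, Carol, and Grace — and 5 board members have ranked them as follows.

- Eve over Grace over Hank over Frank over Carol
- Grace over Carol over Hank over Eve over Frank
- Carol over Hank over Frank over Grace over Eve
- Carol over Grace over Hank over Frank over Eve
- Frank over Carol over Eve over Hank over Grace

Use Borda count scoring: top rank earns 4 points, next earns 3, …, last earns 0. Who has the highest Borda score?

Carol

Borda scores:
  Frank: 1 + 0 + 2 + 1 + 4 = 8
  Eve: 4 + 1 + 0 + 0 + 2 = 7
  Hank: 2 + 2 + 3 + 2 + 1 = 10
  Carol: 0 + 3 + 4 + 4 + 3 = 14
  Grace: 3 + 4 + 1 + 3 + 0 = 11
Carol has the highest total.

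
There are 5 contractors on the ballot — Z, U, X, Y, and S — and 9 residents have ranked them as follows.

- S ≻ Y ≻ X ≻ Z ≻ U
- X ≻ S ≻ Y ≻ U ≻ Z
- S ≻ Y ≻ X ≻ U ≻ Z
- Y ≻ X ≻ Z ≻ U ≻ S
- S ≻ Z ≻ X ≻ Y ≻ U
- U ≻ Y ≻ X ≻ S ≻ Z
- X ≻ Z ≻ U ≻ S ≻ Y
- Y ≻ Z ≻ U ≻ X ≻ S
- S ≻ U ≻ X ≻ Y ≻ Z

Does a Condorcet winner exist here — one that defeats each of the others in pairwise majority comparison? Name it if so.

None — there is no Condorcet winner

Head-to-head results (9 voters total):
Z vs U: Z wins 5–4.
Z vs X: X wins 7–2.
Z vs Y: Y wins 7–2.
Z vs S: S wins 6–3.
U vs X: X wins 6–3.
U vs Y: Y wins 6–3.
U vs S: S wins 5–4.
X vs Y: Y wins 5–4.
X vs S: X wins 5–4.
Y vs S: S wins 6–3.
No candidate beats all others: X beats S beats Y beats X, a majority cycle.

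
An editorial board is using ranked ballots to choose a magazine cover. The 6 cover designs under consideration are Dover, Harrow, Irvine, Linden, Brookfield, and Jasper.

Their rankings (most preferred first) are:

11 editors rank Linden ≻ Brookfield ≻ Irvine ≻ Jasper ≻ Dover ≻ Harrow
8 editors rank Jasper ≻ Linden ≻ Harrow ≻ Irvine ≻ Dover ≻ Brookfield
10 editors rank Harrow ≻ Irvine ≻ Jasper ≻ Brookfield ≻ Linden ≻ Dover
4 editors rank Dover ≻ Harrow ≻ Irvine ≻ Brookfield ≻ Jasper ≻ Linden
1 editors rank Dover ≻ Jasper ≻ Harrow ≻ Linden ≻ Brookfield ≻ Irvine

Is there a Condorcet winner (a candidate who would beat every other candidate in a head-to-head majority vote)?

Head-to-head results (34 voters total):
Dover vs Harrow: Harrow wins 18–16.
Dover vs Irvine: Irvine wins 29–5.
Dover vs Linden: Linden wins 29–5.
Dover vs Brookfield: Brookfield wins 21–13.
Dover vs Jasper: Jasper wins 29–5.
Harrow vs Irvine: Harrow wins 23–11.
Harrow vs Linden: Linden wins 19–15.
Harrow vs Brookfield: Harrow wins 23–11.
Harrow vs Jasper: Jasper wins 20–14.
Irvine vs Linden: Linden wins 20–14.
Irvine vs Brookfield: Irvine wins 22–12.
Irvine vs Jasper: Irvine wins 25–9.
Linden vs Brookfield: Linden wins 20–14.
Linden vs Jasper: Jasper wins 23–11.
Brookfield vs Jasper: Jasper wins 19–15.
No candidate beats all others: Harrow beats Irvine beats Jasper beats Harrow, a majority cycle.

No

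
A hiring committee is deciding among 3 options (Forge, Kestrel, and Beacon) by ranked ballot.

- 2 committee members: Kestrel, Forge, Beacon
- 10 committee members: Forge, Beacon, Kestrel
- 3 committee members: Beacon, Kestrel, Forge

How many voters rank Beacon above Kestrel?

Ballots ranking Beacon above Kestrel: 10+3 = 13.
Ballots ranking Kestrel above Beacon: 2.
So 13 of 15 voters prefer Beacon to Kestrel.

13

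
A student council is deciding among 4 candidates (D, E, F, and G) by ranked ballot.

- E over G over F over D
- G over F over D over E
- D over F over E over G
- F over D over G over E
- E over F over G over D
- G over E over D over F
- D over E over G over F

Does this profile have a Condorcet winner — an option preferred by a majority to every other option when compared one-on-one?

Head-to-head results (7 voters total):
D vs E: D wins 4–3.
D vs F: F wins 4–3.
D vs G: G wins 4–3.
E vs F: E wins 4–3.
E vs G: E wins 4–3.
F vs G: G wins 4–3.
No candidate beats all others: D beats E beats F beats D, a majority cycle.

No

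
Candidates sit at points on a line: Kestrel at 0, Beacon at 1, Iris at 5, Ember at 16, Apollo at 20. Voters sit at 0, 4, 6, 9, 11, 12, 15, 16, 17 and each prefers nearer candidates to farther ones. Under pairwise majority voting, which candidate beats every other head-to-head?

With single-peaked preferences on a line, the Condorcet winner is the candidate closest to the median voter.
The median voter (position 11) is closest to Ember at 16.
Check: Ember vs Beacon — voters closer to Ember: 6 of 9.

Ember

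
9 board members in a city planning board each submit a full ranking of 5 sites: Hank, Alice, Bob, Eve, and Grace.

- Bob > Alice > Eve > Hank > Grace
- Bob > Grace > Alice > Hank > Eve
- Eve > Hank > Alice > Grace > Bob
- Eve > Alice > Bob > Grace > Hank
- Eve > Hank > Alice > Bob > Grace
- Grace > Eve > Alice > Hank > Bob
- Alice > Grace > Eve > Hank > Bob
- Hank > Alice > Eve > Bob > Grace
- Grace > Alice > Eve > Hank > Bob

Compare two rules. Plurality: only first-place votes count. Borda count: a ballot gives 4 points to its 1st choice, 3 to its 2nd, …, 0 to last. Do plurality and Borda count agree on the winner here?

Plurality first-place counts: Hank 1, Alice 1, Bob 2, Eve 3, Grace 2 → Eve.
Borda totals: Hank 15, Alice 24, Bob 12, Eve 23, Grace 16 → Alice.
The two rules disagree: plurality picks Eve, Borda picks Alice.

No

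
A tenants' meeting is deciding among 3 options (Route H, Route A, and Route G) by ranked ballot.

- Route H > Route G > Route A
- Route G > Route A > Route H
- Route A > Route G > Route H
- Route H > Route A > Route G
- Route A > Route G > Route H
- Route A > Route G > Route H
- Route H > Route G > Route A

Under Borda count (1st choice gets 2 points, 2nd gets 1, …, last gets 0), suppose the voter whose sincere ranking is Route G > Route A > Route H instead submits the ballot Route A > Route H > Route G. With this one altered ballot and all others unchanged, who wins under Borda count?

Route A

Borda totals with the altered ballot: Route H 7, Route A 9, Route G 5.
The winner is unchanged: still Route A.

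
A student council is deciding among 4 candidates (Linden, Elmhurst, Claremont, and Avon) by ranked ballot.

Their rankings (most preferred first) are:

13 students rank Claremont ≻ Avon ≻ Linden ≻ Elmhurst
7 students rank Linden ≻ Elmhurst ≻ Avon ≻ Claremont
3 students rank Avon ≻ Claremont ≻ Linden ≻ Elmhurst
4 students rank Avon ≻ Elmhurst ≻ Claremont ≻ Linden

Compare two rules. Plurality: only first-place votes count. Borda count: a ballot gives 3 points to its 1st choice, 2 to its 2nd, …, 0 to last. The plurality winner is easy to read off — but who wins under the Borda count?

Avon

Plurality first-place counts: Linden 7, Elmhurst 0, Claremont 13, Avon 7 → Claremont.
Borda totals: Linden 37, Elmhurst 22, Claremont 49, Avon 54 → Avon.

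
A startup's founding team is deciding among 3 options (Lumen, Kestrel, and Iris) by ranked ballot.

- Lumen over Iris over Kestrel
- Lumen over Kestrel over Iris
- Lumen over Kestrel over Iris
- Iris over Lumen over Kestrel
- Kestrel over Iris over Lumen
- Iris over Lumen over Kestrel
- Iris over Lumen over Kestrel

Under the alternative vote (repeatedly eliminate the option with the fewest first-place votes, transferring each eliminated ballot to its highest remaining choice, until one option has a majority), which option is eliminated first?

Round 1: Lumen 3, Iris 3, Kestrel 1. Kestrel has the fewest and is eliminated.
Round 2: Iris 4, Lumen 3. Iris has a majority.

Kestrel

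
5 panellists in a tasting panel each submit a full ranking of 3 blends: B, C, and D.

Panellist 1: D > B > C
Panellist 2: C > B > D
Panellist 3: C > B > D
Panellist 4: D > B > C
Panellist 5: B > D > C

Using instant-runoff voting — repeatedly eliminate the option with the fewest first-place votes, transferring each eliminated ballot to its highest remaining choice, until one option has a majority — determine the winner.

D

Round 1: C 2, D 2, B 1. B has the fewest and is eliminated.
Round 2: D 3, C 2. D has a majority.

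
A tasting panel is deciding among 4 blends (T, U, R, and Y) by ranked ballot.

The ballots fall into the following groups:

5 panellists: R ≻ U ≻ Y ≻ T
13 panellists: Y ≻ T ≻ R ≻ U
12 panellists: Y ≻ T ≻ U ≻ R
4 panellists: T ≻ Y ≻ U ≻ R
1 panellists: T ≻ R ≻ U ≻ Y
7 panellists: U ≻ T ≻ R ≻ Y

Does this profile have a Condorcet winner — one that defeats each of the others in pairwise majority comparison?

Yes

Head-to-head results (42 voters total):
T vs U: T wins 30–12.
T vs R: T wins 37–5.
T vs Y: Y wins 30–12.
U vs R: U wins 23–19.
U vs Y: Y wins 29–13.
R vs Y: Y wins 29–13.
Y beats each rival — T (30–12), U (29–13), R (29–13) — so Y is the Condorcet winner.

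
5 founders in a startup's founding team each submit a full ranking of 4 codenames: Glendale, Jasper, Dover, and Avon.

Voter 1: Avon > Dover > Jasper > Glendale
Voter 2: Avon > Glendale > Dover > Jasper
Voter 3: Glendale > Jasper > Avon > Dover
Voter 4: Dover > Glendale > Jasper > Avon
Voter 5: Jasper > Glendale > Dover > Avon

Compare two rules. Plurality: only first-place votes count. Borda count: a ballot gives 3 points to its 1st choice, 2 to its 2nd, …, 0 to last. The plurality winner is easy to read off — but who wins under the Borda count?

Plurality first-place counts: Glendale 1, Jasper 1, Dover 1, Avon 2 → Avon.
Borda totals: Glendale 9, Jasper 7, Dover 7, Avon 7 → Glendale.

Glendale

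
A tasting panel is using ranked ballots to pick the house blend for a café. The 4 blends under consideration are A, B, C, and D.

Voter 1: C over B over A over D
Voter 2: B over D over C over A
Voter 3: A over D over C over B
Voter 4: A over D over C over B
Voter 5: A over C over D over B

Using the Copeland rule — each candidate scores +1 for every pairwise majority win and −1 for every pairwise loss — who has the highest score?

Pairwise results:
  A vs B: A wins 3–2.
  A vs C: A wins 3–2.
  A vs D: A wins 4–1.
  B vs C: C wins 4–1.
  B vs D: D wins 3–2.
  C vs D: D wins 3–2.
Copeland scores (wins − losses):
  A: 3 − 0 = 3
  B: 0 − 3 = -3
  C: 1 − 2 = -1
  D: 2 − 1 = 1
A has the best Copeland score.

A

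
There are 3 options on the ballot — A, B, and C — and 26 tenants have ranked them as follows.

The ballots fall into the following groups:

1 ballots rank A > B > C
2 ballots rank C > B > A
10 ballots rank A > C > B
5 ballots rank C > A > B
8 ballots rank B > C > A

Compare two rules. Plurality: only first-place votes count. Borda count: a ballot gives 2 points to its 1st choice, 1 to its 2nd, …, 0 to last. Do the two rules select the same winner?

No

Plurality first-place counts: A 11, B 8, C 7 → A.
Borda totals: A 27, B 19, C 32 → C.
The two rules disagree: plurality picks A, Borda picks C.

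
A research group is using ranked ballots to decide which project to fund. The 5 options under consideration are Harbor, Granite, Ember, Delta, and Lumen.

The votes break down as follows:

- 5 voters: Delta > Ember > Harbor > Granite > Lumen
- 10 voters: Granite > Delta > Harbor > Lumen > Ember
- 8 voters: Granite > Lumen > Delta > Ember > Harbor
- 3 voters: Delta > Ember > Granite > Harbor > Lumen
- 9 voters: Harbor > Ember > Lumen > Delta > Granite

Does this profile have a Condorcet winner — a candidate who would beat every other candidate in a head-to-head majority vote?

Head-to-head results (35 voters total):
Harbor vs Granite: Granite wins 21–14.
Harbor vs Ember: Harbor wins 19–16.
Harbor vs Delta: Delta wins 26–9.
Harbor vs Lumen: Harbor wins 27–8.
Granite vs Ember: Granite wins 18–17.
Granite vs Delta: Granite wins 18–17.
Granite vs Lumen: Granite wins 26–9.
Ember vs Delta: Delta wins 26–9.
Ember vs Lumen: Lumen wins 18–17.
Delta vs Lumen: Delta wins 18–17.
Granite beats each rival — Harbor (21–14), Ember (18–17), Delta (18–17), Lumen (26–9) — so Granite is the Condorcet winner.

Yes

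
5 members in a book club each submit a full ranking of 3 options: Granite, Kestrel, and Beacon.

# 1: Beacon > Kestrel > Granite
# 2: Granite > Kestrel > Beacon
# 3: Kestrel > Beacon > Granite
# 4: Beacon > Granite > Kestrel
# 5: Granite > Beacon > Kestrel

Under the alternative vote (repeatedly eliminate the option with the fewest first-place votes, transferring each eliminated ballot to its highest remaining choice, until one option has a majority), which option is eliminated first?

Round 1: Granite 2, Beacon 2, Kestrel 1. Kestrel has the fewest and is eliminated.
Round 2: Beacon 3, Granite 2. Beacon has a majority.

Kestrel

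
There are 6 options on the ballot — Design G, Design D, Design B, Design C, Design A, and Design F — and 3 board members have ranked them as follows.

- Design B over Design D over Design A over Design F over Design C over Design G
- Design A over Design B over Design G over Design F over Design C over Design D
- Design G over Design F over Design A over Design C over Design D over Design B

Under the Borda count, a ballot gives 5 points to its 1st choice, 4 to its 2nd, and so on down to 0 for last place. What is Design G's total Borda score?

Borda scores:
  Design G: 0 + 3 + 5 = 8
  Design D: 4 + 0 + 1 = 5
  Design B: 5 + 4 + 0 = 9
  Design C: 1 + 1 + 2 = 4
  Design A: 3 + 5 + 3 = 11
  Design F: 2 + 2 + 4 = 8

8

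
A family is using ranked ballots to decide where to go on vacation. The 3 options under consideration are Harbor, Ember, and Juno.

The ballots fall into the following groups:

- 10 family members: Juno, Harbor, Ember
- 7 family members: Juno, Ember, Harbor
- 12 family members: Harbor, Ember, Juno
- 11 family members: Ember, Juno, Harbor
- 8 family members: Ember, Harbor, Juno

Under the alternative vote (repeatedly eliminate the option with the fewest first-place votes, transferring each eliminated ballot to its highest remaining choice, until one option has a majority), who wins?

Round 1: Ember 19, Juno 17, Harbor 12. Harbor has the fewest and is eliminated.
Round 2: Ember 31, Juno 17. Ember has a majority.

Ember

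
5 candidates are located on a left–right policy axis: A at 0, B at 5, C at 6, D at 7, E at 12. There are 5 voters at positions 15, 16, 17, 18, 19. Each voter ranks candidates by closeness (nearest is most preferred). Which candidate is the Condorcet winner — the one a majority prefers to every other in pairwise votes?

E

With single-peaked preferences on a line, the Condorcet winner is the candidate closest to the median voter.
The median voter (position 17) is closest to E at 12.
Check: E vs B — voters closer to E: 5 of 5.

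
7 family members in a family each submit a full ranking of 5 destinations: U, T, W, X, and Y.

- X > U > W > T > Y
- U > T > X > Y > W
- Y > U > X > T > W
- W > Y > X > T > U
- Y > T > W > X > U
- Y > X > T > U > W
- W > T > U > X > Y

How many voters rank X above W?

Ballots ranking X above W: 4.
Ballots ranking W above X: 3.
So 4 of 7 voters prefer X to W.

4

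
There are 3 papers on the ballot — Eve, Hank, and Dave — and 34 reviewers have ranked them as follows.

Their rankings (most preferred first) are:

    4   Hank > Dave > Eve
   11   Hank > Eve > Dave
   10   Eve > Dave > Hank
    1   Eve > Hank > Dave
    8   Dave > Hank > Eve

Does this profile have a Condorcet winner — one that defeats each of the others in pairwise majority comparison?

No

Head-to-head results (34 voters total):
Eve vs Hank: Hank wins 23–11.
Eve vs Dave: Eve wins 22–12.
Hank vs Dave: Dave wins 18–16.
No candidate beats all others: Eve beats Dave beats Hank beats Eve, a majority cycle.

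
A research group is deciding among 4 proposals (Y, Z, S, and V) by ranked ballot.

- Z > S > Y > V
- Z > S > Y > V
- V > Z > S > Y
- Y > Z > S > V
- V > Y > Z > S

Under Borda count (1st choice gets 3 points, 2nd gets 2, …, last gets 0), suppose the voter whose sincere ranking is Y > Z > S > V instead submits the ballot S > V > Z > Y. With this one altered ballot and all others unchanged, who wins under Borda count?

Borda totals with the altered ballot: Y 4, Z 10, S 8, V 8.
The winner is unchanged: still Z.

Z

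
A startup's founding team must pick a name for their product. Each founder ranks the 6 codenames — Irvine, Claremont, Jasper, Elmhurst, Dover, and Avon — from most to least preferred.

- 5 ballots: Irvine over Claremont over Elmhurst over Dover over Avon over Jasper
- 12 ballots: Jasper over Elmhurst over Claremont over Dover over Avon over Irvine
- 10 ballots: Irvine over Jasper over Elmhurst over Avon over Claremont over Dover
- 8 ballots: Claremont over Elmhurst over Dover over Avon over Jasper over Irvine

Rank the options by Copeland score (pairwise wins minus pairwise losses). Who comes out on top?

Jasper

Pairwise results:
  Irvine vs Claremont: Claremont wins 20–15.
  Irvine vs Jasper: Jasper wins 20–15.
  Irvine vs Elmhurst: Elmhurst wins 20–15.
  Irvine vs Dover: Dover wins 20–15.
  Irvine vs Avon: Avon wins 20–15.
  Claremont vs Jasper: Jasper wins 22–13.
  Claremont vs Elmhurst: Elmhurst wins 22–13.
  Claremont vs Dover: Claremont wins 35–0.
  Claremont vs Avon: Claremont wins 25–10.
  Jasper vs Elmhurst: Jasper wins 22–13.
  Jasper vs Dover: Jasper wins 22–13.
  Jasper vs Avon: Jasper wins 22–13.
  Elmhurst vs Dover: Elmhurst wins 35–0.
  Elmhurst vs Avon: Elmhurst wins 35–0.
  Dover vs Avon: Dover wins 25–10.
Copeland scores (wins − losses):
  Irvine: 0 − 5 = -5
  Claremont: 3 − 2 = 1
  Jasper: 5 − 0 = 5
  Elmhurst: 4 − 1 = 3
  Dover: 2 − 3 = -1
  Avon: 1 − 4 = -3
Jasper has the best Copeland score.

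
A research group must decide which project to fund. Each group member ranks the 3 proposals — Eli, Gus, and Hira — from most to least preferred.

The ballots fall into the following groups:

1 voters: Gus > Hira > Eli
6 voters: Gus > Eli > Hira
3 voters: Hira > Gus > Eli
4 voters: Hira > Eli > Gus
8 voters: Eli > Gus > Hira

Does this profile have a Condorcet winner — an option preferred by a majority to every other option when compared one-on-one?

Head-to-head results (22 voters total):
Eli vs Gus: Eli wins 12–10.
Eli vs Hira: Eli wins 14–8.
Gus vs Hira: Gus wins 15–7.
Eli beats each rival — Gus (12–10), Hira (14–8) — so Eli is the Condorcet winner.

Yes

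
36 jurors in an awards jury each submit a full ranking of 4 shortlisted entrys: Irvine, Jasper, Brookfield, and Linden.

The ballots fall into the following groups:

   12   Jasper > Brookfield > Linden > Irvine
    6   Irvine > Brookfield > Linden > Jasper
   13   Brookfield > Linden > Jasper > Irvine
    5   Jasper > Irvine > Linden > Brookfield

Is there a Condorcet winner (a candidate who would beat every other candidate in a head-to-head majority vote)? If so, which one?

Brookfield

Head-to-head results (36 voters total):
Irvine vs Jasper: Jasper wins 30–6.
Irvine vs Brookfield: Brookfield wins 25–11.
Irvine vs Linden: Linden wins 25–11.
Jasper vs Brookfield: Brookfield wins 19–17.
Jasper vs Linden: Linden wins 19–17.
Brookfield vs Linden: Brookfield wins 31–5.
Brookfield beats each rival — Irvine (25–11), Jasper (19–17), Linden (31–5) — so Brookfield is the Condorcet winner.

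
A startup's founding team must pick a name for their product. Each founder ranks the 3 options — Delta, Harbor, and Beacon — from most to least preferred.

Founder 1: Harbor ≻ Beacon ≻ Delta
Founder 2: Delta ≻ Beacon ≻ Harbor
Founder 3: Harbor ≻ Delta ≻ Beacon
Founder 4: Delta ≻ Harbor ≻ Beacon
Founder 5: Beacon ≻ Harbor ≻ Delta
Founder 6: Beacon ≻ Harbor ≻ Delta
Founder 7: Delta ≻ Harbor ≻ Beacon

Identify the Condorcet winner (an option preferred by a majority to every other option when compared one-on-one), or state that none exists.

Head-to-head results (7 voters total):
Delta vs Harbor: Harbor wins 4–3.
Delta vs Beacon: Delta wins 4–3.
Harbor vs Beacon: Harbor wins 4–3.
Harbor beats each rival — Delta (4–3), Beacon (4–3) — so Harbor is the Condorcet winner.

Harbor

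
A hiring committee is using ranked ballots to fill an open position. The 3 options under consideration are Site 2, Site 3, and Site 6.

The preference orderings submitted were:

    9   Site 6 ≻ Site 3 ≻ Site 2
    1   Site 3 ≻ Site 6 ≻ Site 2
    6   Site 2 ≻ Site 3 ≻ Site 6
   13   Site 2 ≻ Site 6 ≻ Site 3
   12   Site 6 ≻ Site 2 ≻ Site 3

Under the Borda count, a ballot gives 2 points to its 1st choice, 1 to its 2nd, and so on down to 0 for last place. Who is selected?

Borda scores:
  Site 2: 9·0 + 0 + 6·2 + 13·2 + 12·1 = 50
  Site 3: 9·1 + 2 + 6·1 + 13·0 + 12·0 = 17
  Site 6: 9·2 + 1 + 6·0 + 13·1 + 12·2 = 56
Site 6 has the highest total.

Site 6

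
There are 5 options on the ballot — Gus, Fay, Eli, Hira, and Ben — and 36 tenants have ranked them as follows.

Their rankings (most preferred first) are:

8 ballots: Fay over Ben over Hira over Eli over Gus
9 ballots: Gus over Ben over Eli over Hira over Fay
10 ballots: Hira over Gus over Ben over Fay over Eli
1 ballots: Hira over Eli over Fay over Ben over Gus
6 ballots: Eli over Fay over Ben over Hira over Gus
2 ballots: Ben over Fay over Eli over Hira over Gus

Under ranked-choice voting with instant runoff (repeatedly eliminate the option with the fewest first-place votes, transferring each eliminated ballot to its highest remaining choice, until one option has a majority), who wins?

Round 1: Hira 11, Gus 9, Fay 8, Eli 6, Ben 2. Ben has the fewest and is eliminated.
Round 2: Hira 11, Fay 10, Gus 9, Eli 6. Eli has the fewest and is eliminated.
Round 3: Fay 16, Hira 11, Gus 9. Gus has the fewest and is eliminated.
Round 4: Hira 20, Fay 16. Hira has a majority.

Hira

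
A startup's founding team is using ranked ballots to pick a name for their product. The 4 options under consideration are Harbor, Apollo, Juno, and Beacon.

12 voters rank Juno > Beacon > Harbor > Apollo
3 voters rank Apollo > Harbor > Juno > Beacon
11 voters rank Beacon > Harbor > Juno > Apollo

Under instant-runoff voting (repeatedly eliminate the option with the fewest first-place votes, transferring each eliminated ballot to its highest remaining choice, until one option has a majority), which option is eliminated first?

Round 1: Juno 12, Beacon 11, Apollo 3, Harbor 0. Harbor has the fewest and is eliminated.
Round 2: Juno 12, Beacon 11, Apollo 3. Apollo has the fewest and is eliminated.
Round 3: Juno 15, Beacon 11. Juno has a majority.

Harbor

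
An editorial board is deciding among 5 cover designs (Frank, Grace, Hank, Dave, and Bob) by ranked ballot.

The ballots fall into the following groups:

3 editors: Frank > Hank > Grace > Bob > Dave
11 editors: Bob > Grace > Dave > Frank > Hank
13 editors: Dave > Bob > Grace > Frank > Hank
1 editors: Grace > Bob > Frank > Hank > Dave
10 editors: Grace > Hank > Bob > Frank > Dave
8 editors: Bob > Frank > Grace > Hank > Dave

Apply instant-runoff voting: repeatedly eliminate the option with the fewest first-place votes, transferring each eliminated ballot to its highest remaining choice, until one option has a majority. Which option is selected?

Bob

Round 1: Bob 19, Dave 13, Grace 11, Frank 3, Hank 0. Hank has the fewest and is eliminated.
Round 2: Bob 19, Dave 13, Grace 11, Frank 3. Frank has the fewest and is eliminated.
Round 3: Bob 19, Grace 14, Dave 13. Dave has the fewest and is eliminated.
Round 4: Bob 32, Grace 14. Bob has a majority.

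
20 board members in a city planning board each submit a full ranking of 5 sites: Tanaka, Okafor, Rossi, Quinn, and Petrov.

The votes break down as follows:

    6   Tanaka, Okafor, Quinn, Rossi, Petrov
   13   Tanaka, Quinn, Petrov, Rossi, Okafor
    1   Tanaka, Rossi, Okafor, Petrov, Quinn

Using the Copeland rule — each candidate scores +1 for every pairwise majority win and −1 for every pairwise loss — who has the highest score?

Pairwise results:
  Tanaka vs Okafor: Tanaka wins 20–0.
  Tanaka vs Rossi: Tanaka wins 20–0.
  Tanaka vs Quinn: Tanaka wins 20–0.
  Tanaka vs Petrov: Tanaka wins 20–0.
  Okafor vs Rossi: Rossi wins 14–6.
  Okafor vs Quinn: Quinn wins 13–7.
  Okafor vs Petrov: Petrov wins 13–7.
  Rossi vs Quinn: Quinn wins 19–1.
  Rossi vs Petrov: Petrov wins 13–7.
  Quinn vs Petrov: Quinn wins 19–1.
Copeland scores (wins − losses):
  Tanaka: 4 − 0 = 4
  Okafor: 0 − 4 = -4
  Rossi: 1 − 3 = -2
  Quinn: 3 − 1 = 2
  Petrov: 2 − 2 = 0
Tanaka has the best Copeland score.

Tanaka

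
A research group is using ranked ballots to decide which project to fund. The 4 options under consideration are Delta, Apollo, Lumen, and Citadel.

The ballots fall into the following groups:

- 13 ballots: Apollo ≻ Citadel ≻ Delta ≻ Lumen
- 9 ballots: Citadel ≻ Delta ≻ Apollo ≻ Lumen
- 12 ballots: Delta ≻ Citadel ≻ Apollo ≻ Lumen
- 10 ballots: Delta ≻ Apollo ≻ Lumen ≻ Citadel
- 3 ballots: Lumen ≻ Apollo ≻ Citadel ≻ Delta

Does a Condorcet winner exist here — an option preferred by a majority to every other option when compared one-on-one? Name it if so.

No Condorcet winner

Head-to-head results (47 voters total):
Delta vs Apollo: Delta wins 31–16.
Delta vs Lumen: Delta wins 44–3.
Delta vs Citadel: Citadel wins 25–22.
Apollo vs Lumen: Apollo wins 44–3.
Apollo vs Citadel: Apollo wins 26–21.
Lumen vs Citadel: Citadel wins 34–13.
No candidate beats all others: Delta beats Apollo beats Citadel beats Delta, a majority cycle.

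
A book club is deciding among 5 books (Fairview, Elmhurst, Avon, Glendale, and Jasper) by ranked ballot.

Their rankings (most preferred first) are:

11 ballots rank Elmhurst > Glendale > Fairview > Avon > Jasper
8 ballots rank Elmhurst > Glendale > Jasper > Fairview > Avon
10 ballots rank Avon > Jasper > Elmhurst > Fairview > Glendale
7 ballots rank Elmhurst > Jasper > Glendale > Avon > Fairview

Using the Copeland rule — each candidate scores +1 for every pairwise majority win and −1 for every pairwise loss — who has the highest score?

Pairwise results:
  Fairview vs Elmhurst: Elmhurst wins 36–0.
  Fairview vs Avon: Fairview wins 19–17.
  Fairview vs Glendale: Glendale wins 26–10.
  Fairview vs Jasper: Jasper wins 25–11.
  Elmhurst vs Avon: Elmhurst wins 26–10.
  Elmhurst vs Glendale: Elmhurst wins 36–0.
  Elmhurst vs Jasper: Elmhurst wins 26–10.
  Avon vs Glendale: Glendale wins 26–10.
  Avon vs Jasper: Avon wins 21–15.
  Glendale vs Jasper: Glendale wins 19–17.
Copeland scores (wins − losses):
  Fairview: 1 − 3 = -2
  Elmhurst: 4 − 0 = 4
  Avon: 1 − 3 = -2
  Glendale: 3 − 1 = 2
  Jasper: 1 − 3 = -2
Elmhurst has the best Copeland score.

Elmhurst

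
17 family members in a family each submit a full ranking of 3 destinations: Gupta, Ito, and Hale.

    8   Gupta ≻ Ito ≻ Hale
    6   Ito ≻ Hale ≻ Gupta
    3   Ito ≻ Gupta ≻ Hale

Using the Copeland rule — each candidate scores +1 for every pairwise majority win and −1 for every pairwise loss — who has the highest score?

Pairwise results:
  Gupta vs Ito: Ito wins 9–8.
  Gupta vs Hale: Gupta wins 11–6.
  Ito vs Hale: Ito wins 17–0.
Copeland scores (wins − losses):
  Gupta: 1 − 1 = 0
  Ito: 2 − 0 = 2
  Hale: 0 − 2 = -2
Ito has the best Copeland score.

Ito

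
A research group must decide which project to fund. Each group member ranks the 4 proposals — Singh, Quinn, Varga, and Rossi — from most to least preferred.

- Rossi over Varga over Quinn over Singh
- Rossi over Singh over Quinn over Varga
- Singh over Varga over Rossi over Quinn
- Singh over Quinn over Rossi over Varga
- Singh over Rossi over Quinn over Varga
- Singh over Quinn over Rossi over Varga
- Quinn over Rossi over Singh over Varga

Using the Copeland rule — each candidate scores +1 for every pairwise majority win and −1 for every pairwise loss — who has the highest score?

Pairwise results:
  Singh vs Quinn: Singh wins 5–2.
  Singh vs Varga: Singh wins 6–1.
  Singh vs Rossi: Singh wins 4–3.
  Quinn vs Varga: Quinn wins 5–2.
  Quinn vs Rossi: Rossi wins 4–3.
  Varga vs Rossi: Rossi wins 6–1.
Copeland scores (wins − losses):
  Singh: 3 − 0 = 3
  Quinn: 1 − 2 = -1
  Varga: 0 − 3 = -3
  Rossi: 2 − 1 = 1
Singh has the best Copeland score.

Singh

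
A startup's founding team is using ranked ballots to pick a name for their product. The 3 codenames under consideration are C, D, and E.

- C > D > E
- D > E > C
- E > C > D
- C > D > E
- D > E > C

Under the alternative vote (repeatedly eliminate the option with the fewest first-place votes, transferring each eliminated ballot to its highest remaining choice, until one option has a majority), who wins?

Round 1: C 2, D 2, E 1. E has the fewest and is eliminated.
Round 2: C 3, D 2. C has a majority.

C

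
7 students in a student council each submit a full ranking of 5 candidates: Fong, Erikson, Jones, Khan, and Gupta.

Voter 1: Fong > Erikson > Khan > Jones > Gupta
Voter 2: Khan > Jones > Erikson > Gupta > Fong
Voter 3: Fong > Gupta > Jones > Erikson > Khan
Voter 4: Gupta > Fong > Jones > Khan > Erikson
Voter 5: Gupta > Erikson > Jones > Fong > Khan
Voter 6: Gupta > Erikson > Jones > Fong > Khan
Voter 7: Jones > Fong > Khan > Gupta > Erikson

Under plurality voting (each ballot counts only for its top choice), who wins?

Gupta

First-place vote totals:
  Fong: 2
  Erikson: 0
  Jones: 1
  Khan: 1
  Gupta: 3
Gupta has the most first-place votes.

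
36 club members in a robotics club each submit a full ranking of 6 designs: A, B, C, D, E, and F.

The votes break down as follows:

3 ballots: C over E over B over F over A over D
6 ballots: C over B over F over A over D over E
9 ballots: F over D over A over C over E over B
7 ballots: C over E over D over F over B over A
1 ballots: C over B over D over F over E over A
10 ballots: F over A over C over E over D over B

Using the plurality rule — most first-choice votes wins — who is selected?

First-place vote totals:
  A: 0
  B: 0
  C: 17
  D: 0
  E: 0
  F: 19
F has the most first-place votes.

F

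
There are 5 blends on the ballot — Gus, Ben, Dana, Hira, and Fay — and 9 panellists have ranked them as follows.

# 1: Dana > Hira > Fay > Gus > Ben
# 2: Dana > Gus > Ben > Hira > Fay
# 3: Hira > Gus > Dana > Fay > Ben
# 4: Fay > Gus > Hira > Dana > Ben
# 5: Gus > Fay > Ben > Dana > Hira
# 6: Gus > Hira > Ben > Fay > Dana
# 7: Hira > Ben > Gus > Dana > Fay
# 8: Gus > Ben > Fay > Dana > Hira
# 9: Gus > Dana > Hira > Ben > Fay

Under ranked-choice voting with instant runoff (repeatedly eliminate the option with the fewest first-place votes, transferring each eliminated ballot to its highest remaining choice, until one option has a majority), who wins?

Round 1: Gus 4, Dana 2, Hira 2, Fay 1, Ben 0. Ben has the fewest and is eliminated.
Round 2: Gus 4, Dana 2, Hira 2, Fay 1. Fay has the fewest and is eliminated.
Round 3: Gus 5, Dana 2, Hira 2. Gus has a majority.

Gus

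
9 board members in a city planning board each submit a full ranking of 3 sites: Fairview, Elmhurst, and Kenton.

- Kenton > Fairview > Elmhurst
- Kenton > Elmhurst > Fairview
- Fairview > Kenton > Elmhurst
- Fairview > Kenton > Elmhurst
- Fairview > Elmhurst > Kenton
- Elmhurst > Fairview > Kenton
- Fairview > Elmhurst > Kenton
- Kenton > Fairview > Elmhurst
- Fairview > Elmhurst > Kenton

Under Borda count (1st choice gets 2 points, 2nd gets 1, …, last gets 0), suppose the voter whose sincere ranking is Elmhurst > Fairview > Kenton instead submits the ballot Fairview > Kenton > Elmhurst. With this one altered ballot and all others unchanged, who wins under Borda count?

Fairview

Borda totals with the altered ballot: Fairview 14, Elmhurst 4, Kenton 9.
The winner is unchanged: still Fairview.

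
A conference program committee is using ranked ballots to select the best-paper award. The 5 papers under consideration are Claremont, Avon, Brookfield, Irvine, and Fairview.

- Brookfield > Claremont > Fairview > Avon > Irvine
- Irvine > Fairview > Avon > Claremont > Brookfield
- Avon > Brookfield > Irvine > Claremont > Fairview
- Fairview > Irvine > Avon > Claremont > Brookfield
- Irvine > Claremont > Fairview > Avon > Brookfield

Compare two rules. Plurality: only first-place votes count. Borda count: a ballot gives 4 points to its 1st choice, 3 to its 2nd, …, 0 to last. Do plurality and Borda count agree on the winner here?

Yes

Plurality first-place counts: Claremont 0, Avon 1, Brookfield 1, Irvine 2, Fairview 1 → Irvine.
Borda totals: Claremont 9, Avon 10, Brookfield 7, Irvine 13, Fairview 11 → Irvine.
The two rules agree on Irvine.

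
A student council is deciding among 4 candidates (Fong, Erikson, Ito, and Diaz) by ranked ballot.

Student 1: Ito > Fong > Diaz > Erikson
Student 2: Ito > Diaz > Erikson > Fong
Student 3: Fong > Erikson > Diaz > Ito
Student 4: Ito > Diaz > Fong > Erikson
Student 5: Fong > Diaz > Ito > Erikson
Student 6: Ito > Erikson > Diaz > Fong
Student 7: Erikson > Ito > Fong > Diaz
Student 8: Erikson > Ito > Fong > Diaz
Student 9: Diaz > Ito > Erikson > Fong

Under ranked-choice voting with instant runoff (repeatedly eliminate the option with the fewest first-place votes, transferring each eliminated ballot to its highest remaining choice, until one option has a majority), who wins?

Round 1: Ito 4, Fong 2, Erikson 2, Diaz 1. Diaz has the fewest and is eliminated.
Round 2: Ito 5, Fong 2, Erikson 2. Ito has a majority.

Ito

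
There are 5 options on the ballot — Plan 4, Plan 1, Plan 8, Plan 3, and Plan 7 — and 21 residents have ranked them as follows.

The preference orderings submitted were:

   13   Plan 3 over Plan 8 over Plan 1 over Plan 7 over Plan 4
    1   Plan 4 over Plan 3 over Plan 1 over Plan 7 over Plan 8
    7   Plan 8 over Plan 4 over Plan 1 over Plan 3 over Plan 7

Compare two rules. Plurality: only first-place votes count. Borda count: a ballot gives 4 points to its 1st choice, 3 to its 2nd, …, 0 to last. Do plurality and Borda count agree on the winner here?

No

Plurality first-place counts: Plan 4 1, Plan 1 0, Plan 8 7, Plan 3 13, Plan 7 0 → Plan 3.
Borda totals: Plan 4 25, Plan 1 42, Plan 8 67, Plan 3 62, Plan 7 14 → Plan 8.
The two rules disagree: plurality picks Plan 3, Borda picks Plan 8.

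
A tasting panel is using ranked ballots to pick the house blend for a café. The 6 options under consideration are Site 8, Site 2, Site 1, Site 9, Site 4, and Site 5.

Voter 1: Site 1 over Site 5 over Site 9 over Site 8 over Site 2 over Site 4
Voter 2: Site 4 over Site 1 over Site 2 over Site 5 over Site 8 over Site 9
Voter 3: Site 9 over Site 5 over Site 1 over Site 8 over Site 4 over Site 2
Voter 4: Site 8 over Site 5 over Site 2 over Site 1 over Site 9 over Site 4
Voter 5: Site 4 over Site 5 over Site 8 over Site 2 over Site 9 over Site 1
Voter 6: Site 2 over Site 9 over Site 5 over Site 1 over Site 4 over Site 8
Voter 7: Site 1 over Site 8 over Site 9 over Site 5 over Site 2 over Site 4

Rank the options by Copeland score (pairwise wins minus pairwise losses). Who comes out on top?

Pairwise results:
  Site 8 vs Site 2: Site 8 wins 5–2.
  Site 8 vs Site 1: Site 1 wins 5–2.
  Site 8 vs Site 9: Site 8 wins 4–3.
  Site 8 vs Site 4: Site 8 wins 4–3.
  Site 8 vs Site 5: Site 5 wins 5–2.
  Site 2 vs Site 1: Site 1 wins 4–3.
  Site 2 vs Site 9: Site 2 wins 4–3.
  Site 2 vs Site 4: Site 2 wins 4–3.
  Site 2 vs Site 5: Site 5 wins 5–2.
  Site 1 vs Site 9: Site 1 wins 4–3.
  Site 1 vs Site 4: Site 1 wins 5–2.
  Site 1 vs Site 5: Site 5 wins 4–3.
  Site 9 vs Site 4: Site 9 wins 5–2.
  Site 9 vs Site 5: Site 5 wins 4–3.
  Site 4 vs Site 5: Site 5 wins 5–2.
Copeland scores (wins − losses):
  Site 8: 3 − 2 = 1
  Site 2: 2 − 3 = -1
  Site 1: 4 − 1 = 3
  Site 9: 1 − 4 = -3
  Site 4: 0 − 5 = -5
  Site 5: 5 − 0 = 5
Site 5 has the best Copeland score.

Site 5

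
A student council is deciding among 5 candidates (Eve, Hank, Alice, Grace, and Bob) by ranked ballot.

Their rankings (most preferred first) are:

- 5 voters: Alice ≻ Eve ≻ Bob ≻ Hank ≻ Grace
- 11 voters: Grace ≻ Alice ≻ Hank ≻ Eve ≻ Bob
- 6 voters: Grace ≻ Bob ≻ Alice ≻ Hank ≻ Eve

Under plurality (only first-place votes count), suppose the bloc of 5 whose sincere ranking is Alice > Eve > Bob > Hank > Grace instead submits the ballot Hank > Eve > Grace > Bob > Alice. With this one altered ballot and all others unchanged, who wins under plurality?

First-place totals with the altered ballot: Eve 0, Hank 5, Alice 0, Grace 17, Bob 0.
The winner is unchanged: still Grace.

Grace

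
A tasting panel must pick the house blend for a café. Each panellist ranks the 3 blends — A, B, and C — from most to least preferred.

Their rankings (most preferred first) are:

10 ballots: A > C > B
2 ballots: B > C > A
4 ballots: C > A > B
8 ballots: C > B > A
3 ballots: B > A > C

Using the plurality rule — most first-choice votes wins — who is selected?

First-place vote totals:
  A: 10
  B: 5
  C: 12
C has the most first-place votes.

C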